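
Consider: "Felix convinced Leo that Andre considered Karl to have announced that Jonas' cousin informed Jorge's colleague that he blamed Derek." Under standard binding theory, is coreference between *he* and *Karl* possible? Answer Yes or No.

Yes

*Karl* is an R-expression; Principle C requires it to be free (not bound by any c-commanding expression).
— he: subject of the clause headed by 'blamed'; the pronoun does not c-command the R-expression — coreference allowed.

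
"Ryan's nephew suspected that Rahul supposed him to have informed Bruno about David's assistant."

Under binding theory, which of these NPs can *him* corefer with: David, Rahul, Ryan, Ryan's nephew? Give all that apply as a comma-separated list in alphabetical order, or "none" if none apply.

Ryan, Ryan's nephew

*him* is a pronoun; Principle B requires it to be free in its binding domain — the clause headed by 'supposed'.
— David: possessor inside the second object DP of the clause headed by 'informed'; is c-commanded by the pronoun; coreference would bind this R-expression — blocked (Principle C).
— Rahul: subject of the clause headed by 'supposed'; c-commands the pronoun within its binding domain — blocked (Principle B).
— Ryan: possessor inside the subject DP of the matrix clause; does not c-command the pronoun — Principle B does not apply; allowed.
— Ryan's nephew: subject of the matrix clause; c-commands the pronoun but lies outside its binding domain — allowed.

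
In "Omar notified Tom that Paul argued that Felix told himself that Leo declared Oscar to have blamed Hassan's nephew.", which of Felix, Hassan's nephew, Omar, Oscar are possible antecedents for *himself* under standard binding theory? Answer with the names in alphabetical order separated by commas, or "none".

Felix

*himself* is a reflexive; Principle A requires it to be bound within its binding domain — the clause headed by 'told'.
— Felix: subject of the clause headed by 'told'; c-commands the reflexive within its binding domain — allowed (Principle A).
— Hassan's nephew: object of the clause headed by 'blamed'; does not c-command the reflexive — cannot bind it (Principle A).
— Omar: subject of the matrix clause; c-commands the reflexive but lies outside its binding domain — cannot bind it (Principle A).
— Oscar: subject of the clause headed by 'blamed'; does not c-command the reflexive — cannot bind it (Principle A).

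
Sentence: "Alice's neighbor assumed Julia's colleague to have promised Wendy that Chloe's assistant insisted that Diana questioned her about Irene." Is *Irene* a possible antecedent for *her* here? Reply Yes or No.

No

*her* is a pronoun; Principle B requires it to be free in its binding domain — the clause headed by 'questioned'.
— Irene: second object of the clause headed by 'questioned'; is c-commanded by the pronoun; coreference would bind this R-expression — blocked (Principle C).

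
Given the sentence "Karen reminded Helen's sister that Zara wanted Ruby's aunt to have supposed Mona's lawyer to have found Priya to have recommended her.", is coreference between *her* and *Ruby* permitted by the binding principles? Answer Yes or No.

Yes

*her* is a pronoun; Principle B requires it to be free in its binding domain — the clause headed by 'recommended'.
— Ruby: possessor inside the subject DP of the clause headed by 'supposed'; does not c-command the pronoun — Principle B does not apply; allowed.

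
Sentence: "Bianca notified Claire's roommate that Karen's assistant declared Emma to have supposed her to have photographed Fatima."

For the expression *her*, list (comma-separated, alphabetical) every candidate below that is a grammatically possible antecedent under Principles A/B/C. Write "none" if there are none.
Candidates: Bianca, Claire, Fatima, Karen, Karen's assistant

*her* is a pronoun; Principle B requires it to be free in its binding domain — the clause headed by 'supposed'.
— Bianca: subject of the matrix clause; c-commands the pronoun but lies outside its binding domain — allowed.
— Claire: possessor inside the object DP of the matrix clause; does not c-command the pronoun — Principle B does not apply; allowed.
— Fatima: object of the clause headed by 'photographed'; is c-commanded by the pronoun; coreference would bind this R-expression — blocked (Principle C).
— Karen: possessor inside the subject DP of the clause headed by 'declared'; does not c-command the pronoun — Principle B does not apply; allowed.
— Karen's assistant: subject of the clause headed by 'declared'; c-commands the pronoun but lies outside its binding domain — allowed.

Bianca, Claire, Karen, Karen's assistant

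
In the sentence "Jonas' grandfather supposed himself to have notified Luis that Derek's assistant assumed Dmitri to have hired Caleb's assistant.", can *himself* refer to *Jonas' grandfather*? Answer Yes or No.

*himself* is a reflexive; Principle A requires it to be bound within its binding domain — the matrix clause.
— Jonas' grandfather: subject of the matrix clause; c-commands the reflexive within its binding domain — allowed (Principle A).

Yes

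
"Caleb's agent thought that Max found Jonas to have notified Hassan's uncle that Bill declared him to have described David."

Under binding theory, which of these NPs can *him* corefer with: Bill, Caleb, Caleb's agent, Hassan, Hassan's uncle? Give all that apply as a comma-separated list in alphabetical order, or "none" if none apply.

*him* is a pronoun; Principle B requires it to be free in its binding domain — the clause headed by 'declared'.
— Bill: subject of the clause headed by 'declared'; c-commands the pronoun within its binding domain — blocked (Principle B).
— Caleb: possessor inside the subject DP of the matrix clause; does not c-command the pronoun — Principle B does not apply; allowed.
— Caleb's agent: subject of the matrix clause; c-commands the pronoun but lies outside its binding domain — allowed.
— Hassan: possessor inside the object DP of the clause headed by 'notified'; does not c-command the pronoun — Principle B does not apply; allowed.
— Hassan's uncle: object of the clause headed by 'notified'; c-commands the pronoun but lies outside its binding domain — allowed.

Caleb, Caleb's agent, Hassan, Hassan's uncle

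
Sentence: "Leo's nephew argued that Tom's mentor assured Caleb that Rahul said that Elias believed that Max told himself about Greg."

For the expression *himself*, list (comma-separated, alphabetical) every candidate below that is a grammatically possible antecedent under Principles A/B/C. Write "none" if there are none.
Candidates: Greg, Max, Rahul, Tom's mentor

Max

*himself* is a reflexive; Principle A requires it to be bound within its binding domain — the clause headed by 'told'.
— Greg: second object of the clause headed by 'told'; does not c-command the reflexive — cannot bind it (Principle A).
— Max: subject of the clause headed by 'told'; c-commands the reflexive within its binding domain — allowed (Principle A).
— Rahul: subject of the clause headed by 'said'; c-commands the reflexive but lies outside its binding domain — cannot bind it (Principle A).
— Tom's mentor: subject of the clause headed by 'assured'; c-commands the reflexive but lies outside its binding domain — cannot bind it (Principle A).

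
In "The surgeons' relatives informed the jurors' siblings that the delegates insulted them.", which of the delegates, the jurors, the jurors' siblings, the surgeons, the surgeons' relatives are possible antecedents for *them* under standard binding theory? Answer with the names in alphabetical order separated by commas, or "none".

*them* is a pronoun; Principle B requires it to be free in its binding domain — the clause headed by 'insulted'.
— the delegates: subject of the clause headed by 'insulted'; c-commands the pronoun within its binding domain — blocked (Principle B).
— the jurors: possessor inside the object DP of the matrix clause; does not c-command the pronoun — Principle B does not apply; allowed.
— the jurors' siblings: object of the matrix clause; c-commands the pronoun but lies outside its binding domain — allowed.
— the surgeons: possessor inside the subject DP of the matrix clause; does not c-command the pronoun — Principle B does not apply; allowed.
— the surgeons' relatives: subject of the matrix clause; c-commands the pronoun but lies outside its binding domain — allowed.

the jurors, the jurors' siblings, the surgeons, the surgeons' relatives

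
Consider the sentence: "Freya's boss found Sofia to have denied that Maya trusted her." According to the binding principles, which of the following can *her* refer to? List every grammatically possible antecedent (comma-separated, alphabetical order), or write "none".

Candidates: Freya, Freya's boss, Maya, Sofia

*her* is a pronoun; Principle B requires it to be free in its binding domain — the clause headed by 'trusted'.
— Freya: possessor inside the subject DP of the matrix clause; does not c-command the pronoun — Principle B does not apply; allowed.
— Freya's boss: subject of the matrix clause; c-commands the pronoun but lies outside its binding domain — allowed.
— Maya: subject of the clause headed by 'trusted'; c-commands the pronoun within its binding domain — blocked (Principle B).
— Sofia: subject of the clause headed by 'denied'; c-commands the pronoun but lies outside its binding domain — allowed.

Freya, Freya's boss, Sofia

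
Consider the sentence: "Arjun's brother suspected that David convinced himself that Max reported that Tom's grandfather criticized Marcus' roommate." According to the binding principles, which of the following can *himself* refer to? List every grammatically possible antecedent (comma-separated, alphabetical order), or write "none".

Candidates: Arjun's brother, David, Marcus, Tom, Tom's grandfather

*himself* is a reflexive; Principle A requires it to be bound within its binding domain — the clause headed by 'convinced'.
— Arjun's brother: subject of the matrix clause; c-commands the reflexive but lies outside its binding domain — cannot bind it (Principle A).
— David: subject of the clause headed by 'convinced'; c-commands the reflexive within its binding domain — allowed (Principle A).
— Marcus: possessor inside the object DP of the clause headed by 'criticized'; does not c-command the reflexive — cannot bind it (Principle A).
— Tom: possessor inside the subject DP of the clause headed by 'criticized'; does not c-command the reflexive — cannot bind it (Principle A).
— Tom's grandfather: subject of the clause headed by 'criticized'; does not c-command the reflexive — cannot bind it (Principle A).

David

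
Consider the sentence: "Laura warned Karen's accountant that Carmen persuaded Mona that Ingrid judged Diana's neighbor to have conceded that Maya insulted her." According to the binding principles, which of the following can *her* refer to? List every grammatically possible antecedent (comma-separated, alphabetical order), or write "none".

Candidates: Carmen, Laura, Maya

*her* is a pronoun; Principle B requires it to be free in its binding domain — the clause headed by 'insulted'.
— Carmen: subject of the clause headed by 'persuaded'; c-commands the pronoun but lies outside its binding domain — allowed.
— Laura: subject of the matrix clause; c-commands the pronoun but lies outside its binding domain — allowed.
— Maya: subject of the clause headed by 'insulted'; c-commands the pronoun within its binding domain — blocked (Principle B).

Carmen, Laura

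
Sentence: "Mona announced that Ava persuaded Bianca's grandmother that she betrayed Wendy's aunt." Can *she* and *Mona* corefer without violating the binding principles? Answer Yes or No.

*Mona* is an R-expression; Principle C requires it to be free (not bound by any c-commanding expression).
— she: subject of the clause headed by 'betrayed'; the pronoun does not c-command the R-expression — coreference allowed.

Yes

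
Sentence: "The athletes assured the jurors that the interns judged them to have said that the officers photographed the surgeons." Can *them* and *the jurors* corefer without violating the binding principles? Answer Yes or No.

Yes

*the jurors* is an R-expression; Principle C requires it to be free (not bound by any c-commanding expression).
— them: subject of the clause headed by 'said'; the pronoun does not c-command the R-expression — coreference allowed.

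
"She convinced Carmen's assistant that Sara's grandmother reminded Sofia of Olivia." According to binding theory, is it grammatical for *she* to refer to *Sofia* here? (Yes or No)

*Sofia* is an R-expression; Principle C requires it to be free (not bound by any c-commanding expression).
— she: subject of the matrix clause; the pronoun c-commands the R-expression — coreference blocked (Principle C).

No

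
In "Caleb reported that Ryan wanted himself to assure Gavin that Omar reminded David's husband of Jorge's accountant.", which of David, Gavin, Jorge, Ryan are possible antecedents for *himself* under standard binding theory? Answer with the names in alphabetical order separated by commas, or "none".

Ryan

*himself* is a reflexive; Principle A requires it to be bound within its binding domain — the clause headed by 'wanted'.
— David: possessor inside the object DP of the clause headed by 'reminded'; does not c-command the reflexive — cannot bind it (Principle A).
— Gavin: object of the clause headed by 'assure'; does not c-command the reflexive — cannot bind it (Principle A).
— Jorge: possessor inside the second object DP of the clause headed by 'reminded'; does not c-command the reflexive — cannot bind it (Principle A).
— Ryan: subject of the clause headed by 'wanted'; c-commands the reflexive within its binding domain — allowed (Principle A).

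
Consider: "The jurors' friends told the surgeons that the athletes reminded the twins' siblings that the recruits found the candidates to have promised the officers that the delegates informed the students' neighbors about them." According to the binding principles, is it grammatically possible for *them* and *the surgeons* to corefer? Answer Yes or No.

*them* is a pronoun; Principle B requires it to be free in its binding domain — the clause headed by 'informed'.
— the surgeons: object of the matrix clause; c-commands the pronoun but lies outside its binding domain — allowed.

Yes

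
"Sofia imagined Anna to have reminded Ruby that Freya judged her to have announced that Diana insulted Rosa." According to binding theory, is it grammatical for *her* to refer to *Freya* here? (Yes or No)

No

*Freya* is an R-expression; Principle C requires it to be free (not bound by any c-commanding expression).
— her: subject of the clause headed by 'announced'; the R-expression locally c-commands the pronoun — coreference blocked (Principle B on the pronoun).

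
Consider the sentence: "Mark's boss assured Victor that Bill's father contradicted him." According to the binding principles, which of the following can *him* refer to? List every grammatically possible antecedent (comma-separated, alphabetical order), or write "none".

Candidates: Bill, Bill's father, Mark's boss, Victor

*him* is a pronoun; Principle B requires it to be free in its binding domain — the clause headed by 'contradicted'.
— Bill: possessor inside the subject DP of the clause headed by 'contradicted'; does not c-command the pronoun — Principle B does not apply; allowed.
— Bill's father: subject of the clause headed by 'contradicted'; c-commands the pronoun within its binding domain — blocked (Principle B).
— Mark's boss: subject of the matrix clause; c-commands the pronoun but lies outside its binding domain — allowed.
— Victor: object of the matrix clause; c-commands the pronoun but lies outside its binding domain — allowed.

Bill, Mark's boss, Victor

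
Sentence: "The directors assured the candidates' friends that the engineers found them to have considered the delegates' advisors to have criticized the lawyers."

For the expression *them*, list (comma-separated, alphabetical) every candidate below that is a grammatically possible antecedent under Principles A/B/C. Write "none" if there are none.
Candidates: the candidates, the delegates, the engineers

the candidates

*them* is a pronoun; Principle B requires it to be free in its binding domain — the clause headed by 'found'.
— the candidates: possessor inside the object DP of the matrix clause; does not c-command the pronoun — Principle B does not apply; allowed.
— the delegates: possessor inside the subject DP of the clause headed by 'criticized'; is c-commanded by the pronoun; coreference would bind this R-expression — blocked (Principle C).
— the engineers: subject of the clause headed by 'found'; c-commands the pronoun within its binding domain — blocked (Principle B).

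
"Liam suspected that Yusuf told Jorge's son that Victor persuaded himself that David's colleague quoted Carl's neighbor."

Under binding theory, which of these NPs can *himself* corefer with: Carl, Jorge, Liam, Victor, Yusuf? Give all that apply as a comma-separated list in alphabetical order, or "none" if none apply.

*himself* is a reflexive; Principle A requires it to be bound within its binding domain — the clause headed by 'persuaded'.
— Carl: possessor inside the object DP of the clause headed by 'quoted'; does not c-command the reflexive — cannot bind it (Principle A).
— Jorge: possessor inside the object DP of the clause headed by 'told'; does not c-command the reflexive — cannot bind it (Principle A).
— Liam: subject of the matrix clause; c-commands the reflexive but lies outside its binding domain — cannot bind it (Principle A).
— Victor: subject of the clause headed by 'persuaded'; c-commands the reflexive within its binding domain — allowed (Principle A).
— Yusuf: subject of the clause headed by 'told'; c-commands the reflexive but lies outside its binding domain — cannot bind it (Principle A).

Victor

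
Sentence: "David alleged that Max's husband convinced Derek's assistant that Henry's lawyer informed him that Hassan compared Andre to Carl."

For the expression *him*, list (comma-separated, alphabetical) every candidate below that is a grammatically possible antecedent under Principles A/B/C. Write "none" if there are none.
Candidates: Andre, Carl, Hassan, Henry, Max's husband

Henry, Max's husband

*him* is a pronoun; Principle B requires it to be free in its binding domain — the clause headed by 'informed'.
— Andre: object of the clause headed by 'compared'; is c-commanded by the pronoun; coreference would bind this R-expression — blocked (Principle C).
— Carl: second object of the clause headed by 'compared'; is c-commanded by the pronoun; coreference would bind this R-expression — blocked (Principle C).
— Hassan: subject of the clause headed by 'compared'; is c-commanded by the pronoun; coreference would bind this R-expression — blocked (Principle C).
— Henry: possessor inside the subject DP of the clause headed by 'informed'; does not c-command the pronoun — Principle B does not apply; allowed.
— Max's husband: subject of the clause headed by 'convinced'; c-commands the pronoun but lies outside its binding domain — allowed.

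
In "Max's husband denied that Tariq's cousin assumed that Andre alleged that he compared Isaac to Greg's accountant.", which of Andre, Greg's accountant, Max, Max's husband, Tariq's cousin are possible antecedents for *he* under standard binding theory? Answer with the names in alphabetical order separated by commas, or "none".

Andre, Max, Max's husband, Tariq's cousin

*he* is a pronoun; Principle B requires it to be free in its binding domain — the clause headed by 'compared'.
— Andre: subject of the clause headed by 'alleged'; c-commands the pronoun but lies outside its binding domain — allowed.
— Greg's accountant: second object of the clause headed by 'compared'; is c-commanded by the pronoun; coreference would bind this R-expression — blocked (Principle C).
— Max: possessor inside the subject DP of the matrix clause; does not c-command the pronoun — Principle B does not apply; allowed.
— Max's husband: subject of the matrix clause; c-commands the pronoun but lies outside its binding domain — allowed.
— Tariq's cousin: subject of the clause headed by 'assumed'; c-commands the pronoun but lies outside its binding domain — allowed.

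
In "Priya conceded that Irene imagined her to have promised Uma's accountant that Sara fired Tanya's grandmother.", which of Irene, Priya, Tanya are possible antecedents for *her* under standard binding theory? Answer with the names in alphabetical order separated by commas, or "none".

*her* is a pronoun; Principle B requires it to be free in its binding domain — the clause headed by 'imagined'.
— Irene: subject of the clause headed by 'imagined'; c-commands the pronoun within its binding domain — blocked (Principle B).
— Priya: subject of the matrix clause; c-commands the pronoun but lies outside its binding domain — allowed.
— Tanya: possessor inside the object DP of the clause headed by 'fired'; is c-commanded by the pronoun; coreference would bind this R-expression — blocked (Principle C).

Priya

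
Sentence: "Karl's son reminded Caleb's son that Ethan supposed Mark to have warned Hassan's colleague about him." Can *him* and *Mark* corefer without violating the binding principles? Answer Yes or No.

*Mark* is an R-expression; Principle C requires it to be free (not bound by any c-commanding expression).
— him: second object of the clause headed by 'warned'; the R-expression locally c-commands the pronoun — coreference blocked (Principle B on the pronoun).

No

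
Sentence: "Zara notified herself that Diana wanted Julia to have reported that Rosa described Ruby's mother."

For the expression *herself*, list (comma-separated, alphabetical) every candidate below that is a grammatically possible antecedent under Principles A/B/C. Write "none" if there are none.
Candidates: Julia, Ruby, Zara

*herself* is a reflexive; Principle A requires it to be bound within its binding domain — the matrix clause.
— Julia: subject of the clause headed by 'reported'; does not c-command the reflexive — cannot bind it (Principle A).
— Ruby: possessor inside the object DP of the clause headed by 'described'; does not c-command the reflexive — cannot bind it (Principle A).
— Zara: subject of the matrix clause; c-commands the reflexive within its binding domain — allowed (Principle A).

Zara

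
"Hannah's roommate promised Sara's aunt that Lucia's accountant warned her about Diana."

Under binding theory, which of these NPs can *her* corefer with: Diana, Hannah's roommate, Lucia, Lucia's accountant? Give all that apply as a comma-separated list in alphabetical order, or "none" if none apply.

Hannah's roommate, Lucia

*her* is a pronoun; Principle B requires it to be free in its binding domain — the clause headed by 'warned'.
— Diana: second object of the clause headed by 'warned'; is c-commanded by the pronoun; coreference would bind this R-expression — blocked (Principle C).
— Hannah's roommate: subject of the matrix clause; c-commands the pronoun but lies outside its binding domain — allowed.
— Lucia: possessor inside the subject DP of the clause headed by 'warned'; does not c-command the pronoun — Principle B does not apply; allowed.
— Lucia's accountant: subject of the clause headed by 'warned'; c-commands the pronoun within its binding domain — blocked (Principle B).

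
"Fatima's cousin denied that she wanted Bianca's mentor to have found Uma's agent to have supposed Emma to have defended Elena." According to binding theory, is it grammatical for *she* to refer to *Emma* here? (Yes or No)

No

*Emma* is an R-expression; Principle C requires it to be free (not bound by any c-commanding expression).
— she: subject of the clause headed by 'wanted'; the pronoun c-commands the R-expression — coreference blocked (Principle C).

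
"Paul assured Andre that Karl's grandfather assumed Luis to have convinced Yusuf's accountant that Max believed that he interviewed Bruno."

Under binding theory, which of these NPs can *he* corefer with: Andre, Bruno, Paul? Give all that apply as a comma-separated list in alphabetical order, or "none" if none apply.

*he* is a pronoun; Principle B requires it to be free in its binding domain — the clause headed by 'interviewed'.
— Andre: object of the matrix clause; c-commands the pronoun but lies outside its binding domain — allowed.
— Bruno: object of the clause headed by 'interviewed'; is c-commanded by the pronoun; coreference would bind this R-expression — blocked (Principle C).
— Paul: subject of the matrix clause; c-commands the pronoun but lies outside its binding domain — allowed.

Andre, Paul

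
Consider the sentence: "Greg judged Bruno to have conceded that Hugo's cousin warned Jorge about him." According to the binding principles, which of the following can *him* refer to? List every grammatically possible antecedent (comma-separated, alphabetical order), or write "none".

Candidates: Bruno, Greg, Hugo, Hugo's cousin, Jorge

Bruno, Greg, Hugo

*him* is a pronoun; Principle B requires it to be free in its binding domain — the clause headed by 'warned'.
— Bruno: subject of the clause headed by 'conceded'; c-commands the pronoun but lies outside its binding domain — allowed.
— Greg: subject of the matrix clause; c-commands the pronoun but lies outside its binding domain — allowed.
— Hugo: possessor inside the subject DP of the clause headed by 'warned'; does not c-command the pronoun — Principle B does not apply; allowed.
— Hugo's cousin: subject of the clause headed by 'warned'; c-commands the pronoun within its binding domain — blocked (Principle B).
— Jorge: object of the clause headed by 'warned'; c-commands the pronoun within its binding domain — blocked (Principle B).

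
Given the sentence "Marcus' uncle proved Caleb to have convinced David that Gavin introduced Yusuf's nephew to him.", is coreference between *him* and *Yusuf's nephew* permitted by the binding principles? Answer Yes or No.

No

*him* is a pronoun; Principle B requires it to be free in its binding domain — the clause headed by 'introduced'.
— Yusuf's nephew: object of the clause headed by 'introduced'; c-commands the pronoun within its binding domain — blocked (Principle B).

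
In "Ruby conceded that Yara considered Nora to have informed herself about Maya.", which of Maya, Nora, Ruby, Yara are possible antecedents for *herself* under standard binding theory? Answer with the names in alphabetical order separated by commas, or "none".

Nora

*herself* is a reflexive; Principle A requires it to be bound within its binding domain — the clause headed by 'informed'.
— Maya: second object of the clause headed by 'informed'; does not c-command the reflexive — cannot bind it (Principle A).
— Nora: subject of the clause headed by 'informed'; c-commands the reflexive within its binding domain — allowed (Principle A).
— Ruby: subject of the matrix clause; c-commands the reflexive but lies outside its binding domain — cannot bind it (Principle A).
— Yara: subject of the clause headed by 'considered'; c-commands the reflexive but lies outside its binding domain — cannot bind it (Principle A).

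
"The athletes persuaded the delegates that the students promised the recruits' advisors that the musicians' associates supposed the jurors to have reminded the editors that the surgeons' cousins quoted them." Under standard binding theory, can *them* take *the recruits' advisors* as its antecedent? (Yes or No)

Yes

*them* is a pronoun; Principle B requires it to be free in its binding domain — the clause headed by 'quoted'.
— the recruits' advisors: object of the clause headed by 'promised'; c-commands the pronoun but lies outside its binding domain — allowed.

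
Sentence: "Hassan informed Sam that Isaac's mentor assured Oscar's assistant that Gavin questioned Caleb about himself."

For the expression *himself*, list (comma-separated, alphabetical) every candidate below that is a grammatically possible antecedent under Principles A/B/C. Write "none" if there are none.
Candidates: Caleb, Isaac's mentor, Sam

Caleb

*himself* is a reflexive; Principle A requires it to be bound within its binding domain — the clause headed by 'questioned'.
— Caleb: object of the clause headed by 'questioned'; c-commands the reflexive within its binding domain — allowed (Principle A).
— Isaac's mentor: subject of the clause headed by 'assured'; c-commands the reflexive but lies outside its binding domain — cannot bind it (Principle A).
— Sam: object of the matrix clause; c-commands the reflexive but lies outside its binding domain — cannot bind it (Principle A).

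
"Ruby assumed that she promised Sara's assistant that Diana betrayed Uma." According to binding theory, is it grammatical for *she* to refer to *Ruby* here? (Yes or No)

Yes

*Ruby* is an R-expression; Principle C requires it to be free (not bound by any c-commanding expression).
— she: subject of the clause headed by 'promised'; the pronoun does not c-command the R-expression — coreference allowed.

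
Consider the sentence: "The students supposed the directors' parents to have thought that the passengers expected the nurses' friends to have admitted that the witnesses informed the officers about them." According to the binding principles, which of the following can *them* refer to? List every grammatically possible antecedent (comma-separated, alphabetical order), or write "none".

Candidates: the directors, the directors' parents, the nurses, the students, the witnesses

*them* is a pronoun; Principle B requires it to be free in its binding domain — the clause headed by 'informed'.
— the directors: possessor inside the subject DP of the clause headed by 'thought'; does not c-command the pronoun — Principle B does not apply; allowed.
— the directors' parents: subject of the clause headed by 'thought'; c-commands the pronoun but lies outside its binding domain — allowed.
— the nurses: possessor inside the subject DP of the clause headed by 'admitted'; does not c-command the pronoun — Principle B does not apply; allowed.
— the students: subject of the matrix clause; c-commands the pronoun but lies outside its binding domain — allowed.
— the witnesses: subject of the clause headed by 'informed'; c-commands the pronoun within its binding domain — blocked (Principle B).

the directors, the directors' parents, the nurses, the students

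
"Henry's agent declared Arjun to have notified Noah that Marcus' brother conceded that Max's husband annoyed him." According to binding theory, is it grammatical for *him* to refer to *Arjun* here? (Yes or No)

*Arjun* is an R-expression; Principle C requires it to be free (not bound by any c-commanding expression).
— him: object of the clause headed by 'annoyed'; the pronoun does not c-command the R-expression — coreference allowed.

Yes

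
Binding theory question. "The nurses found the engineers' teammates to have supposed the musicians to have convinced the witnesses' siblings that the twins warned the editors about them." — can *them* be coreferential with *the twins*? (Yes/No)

*them* is a pronoun; Principle B requires it to be free in its binding domain — the clause headed by 'warned'.
— the twins: subject of the clause headed by 'warned'; c-commands the pronoun within its binding domain — blocked (Principle B).

No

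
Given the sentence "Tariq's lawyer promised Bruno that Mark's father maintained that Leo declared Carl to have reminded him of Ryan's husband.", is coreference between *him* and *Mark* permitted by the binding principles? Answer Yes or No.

Yes

*him* is a pronoun; Principle B requires it to be free in its binding domain — the clause headed by 'reminded'.
— Mark: possessor inside the subject DP of the clause headed by 'maintained'; does not c-command the pronoun — Principle B does not apply; allowed.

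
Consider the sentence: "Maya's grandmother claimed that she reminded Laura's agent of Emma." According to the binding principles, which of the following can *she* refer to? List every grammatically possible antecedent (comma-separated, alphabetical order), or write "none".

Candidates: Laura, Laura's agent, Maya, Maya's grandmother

Maya, Maya's grandmother

*she* is a pronoun; Principle B requires it to be free in its binding domain — the clause headed by 'reminded'.
— Laura: possessor inside the object DP of the clause headed by 'reminded'; is c-commanded by the pronoun; coreference would bind this R-expression — blocked (Principle C).
— Laura's agent: object of the clause headed by 'reminded'; is c-commanded by the pronoun; coreference would bind this R-expression — blocked (Principle C).
— Maya: possessor inside the subject DP of the matrix clause; does not c-command the pronoun — Principle B does not apply; allowed.
— Maya's grandmother: subject of the matrix clause; c-commands the pronoun but lies outside its binding domain — allowed.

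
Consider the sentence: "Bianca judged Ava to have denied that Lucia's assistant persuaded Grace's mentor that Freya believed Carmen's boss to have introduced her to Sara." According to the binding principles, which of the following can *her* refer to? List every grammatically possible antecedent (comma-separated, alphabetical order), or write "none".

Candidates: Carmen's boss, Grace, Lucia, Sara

Grace, Lucia

*her* is a pronoun; Principle B requires it to be free in its binding domain — the clause headed by 'introduced'.
— Carmen's boss: subject of the clause headed by 'introduced'; c-commands the pronoun within its binding domain — blocked (Principle B).
— Grace: possessor inside the object DP of the clause headed by 'persuaded'; does not c-command the pronoun — Principle B does not apply; allowed.
— Lucia: possessor inside the subject DP of the clause headed by 'persuaded'; does not c-command the pronoun — Principle B does not apply; allowed.
— Sara: second object of the clause headed by 'introduced'; is c-commanded by the pronoun; coreference would bind this R-expression — blocked (Principle C).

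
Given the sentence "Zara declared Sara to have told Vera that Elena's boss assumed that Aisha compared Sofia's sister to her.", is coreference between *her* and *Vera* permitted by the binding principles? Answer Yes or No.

Yes

*her* is a pronoun; Principle B requires it to be free in its binding domain — the clause headed by 'compared'.
— Vera: object of the clause headed by 'told'; c-commands the pronoun but lies outside its binding domain — allowed.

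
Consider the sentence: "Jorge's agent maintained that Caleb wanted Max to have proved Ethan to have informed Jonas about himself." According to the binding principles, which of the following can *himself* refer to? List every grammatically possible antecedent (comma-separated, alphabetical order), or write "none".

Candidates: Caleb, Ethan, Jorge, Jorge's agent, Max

Ethan

*himself* is a reflexive; Principle A requires it to be bound within its binding domain — the clause headed by 'informed'.
— Caleb: subject of the clause headed by 'wanted'; c-commands the reflexive but lies outside its binding domain — cannot bind it (Principle A).
— Ethan: subject of the clause headed by 'informed'; c-commands the reflexive within its binding domain — allowed (Principle A).
— Jorge: possessor inside the subject DP of the matrix clause; does not c-command the reflexive — cannot bind it (Principle A).
— Jorge's agent: subject of the matrix clause; c-commands the reflexive but lies outside its binding domain — cannot bind it (Principle A).
— Max: subject of the clause headed by 'proved'; c-commands the reflexive but lies outside its binding domain — cannot bind it (Principle A).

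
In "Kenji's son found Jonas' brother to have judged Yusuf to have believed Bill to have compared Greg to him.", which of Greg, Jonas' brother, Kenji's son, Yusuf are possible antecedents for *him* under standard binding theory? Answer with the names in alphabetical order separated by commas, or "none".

*him* is a pronoun; Principle B requires it to be free in its binding domain — the clause headed by 'compared'.
— Greg: object of the clause headed by 'compared'; c-commands the pronoun within its binding domain — blocked (Principle B).
— Jonas' brother: subject of the clause headed by 'judged'; c-commands the pronoun but lies outside its binding domain — allowed.
— Kenji's son: subject of the matrix clause; c-commands the pronoun but lies outside its binding domain — allowed.
— Yusuf: subject of the clause headed by 'believed'; c-commands the pronoun but lies outside its binding domain — allowed.

Jonas' brother, Kenji's son, Yusuf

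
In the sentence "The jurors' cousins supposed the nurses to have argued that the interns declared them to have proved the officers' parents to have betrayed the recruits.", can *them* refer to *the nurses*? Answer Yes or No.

*them* is a pronoun; Principle B requires it to be free in its binding domain — the clause headed by 'declared'.
— the nurses: subject of the clause headed by 'argued'; c-commands the pronoun but lies outside its binding domain — allowed.

Yes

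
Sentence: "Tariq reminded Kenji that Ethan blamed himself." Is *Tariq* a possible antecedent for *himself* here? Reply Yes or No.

No

*himself* is a reflexive; Principle A requires it to be bound within its binding domain — the clause headed by 'blamed'.
— Tariq: subject of the matrix clause; c-commands the reflexive but lies outside its binding domain — cannot bind it (Principle A).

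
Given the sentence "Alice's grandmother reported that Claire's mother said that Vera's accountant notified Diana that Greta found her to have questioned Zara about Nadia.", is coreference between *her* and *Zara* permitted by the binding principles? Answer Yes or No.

No

*her* is a pronoun; Principle B requires it to be free in its binding domain — the clause headed by 'found'.
— Zara: object of the clause headed by 'questioned'; is c-commanded by the pronoun; coreference would bind this R-expression — blocked (Principle C).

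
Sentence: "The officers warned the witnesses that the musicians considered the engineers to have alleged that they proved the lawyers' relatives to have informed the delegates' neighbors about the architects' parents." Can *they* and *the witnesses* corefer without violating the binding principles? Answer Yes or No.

*the witnesses* is an R-expression; Principle C requires it to be free (not bound by any c-commanding expression).
— they: subject of the clause headed by 'proved'; the pronoun does not c-command the R-expression — coreference allowed.

Yes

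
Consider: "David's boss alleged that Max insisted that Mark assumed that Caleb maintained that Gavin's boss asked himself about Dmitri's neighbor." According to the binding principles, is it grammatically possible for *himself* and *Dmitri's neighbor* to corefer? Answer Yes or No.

*himself* is a reflexive; Principle A requires it to be bound within its binding domain — the clause headed by 'asked'.
— Dmitri's neighbor: second object of the clause headed by 'asked'; does not c-command the reflexive — cannot bind it (Principle A).

No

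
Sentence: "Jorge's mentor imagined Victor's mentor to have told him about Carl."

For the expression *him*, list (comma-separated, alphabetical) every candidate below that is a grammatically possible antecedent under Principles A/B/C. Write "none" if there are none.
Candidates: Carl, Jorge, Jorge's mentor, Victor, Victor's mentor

Jorge, Jorge's mentor, Victor

*him* is a pronoun; Principle B requires it to be free in its binding domain — the clause headed by 'told'.
— Carl: second object of the clause headed by 'told'; is c-commanded by the pronoun; coreference would bind this R-expression — blocked (Principle C).
— Jorge: possessor inside the subject DP of the matrix clause; does not c-command the pronoun — Principle B does not apply; allowed.
— Jorge's mentor: subject of the matrix clause; c-commands the pronoun but lies outside its binding domain — allowed.
— Victor: possessor inside the subject DP of the clause headed by 'told'; does not c-command the pronoun — Principle B does not apply; allowed.
— Victor's mentor: subject of the clause headed by 'told'; c-commands the pronoun within its binding domain — blocked (Principle B).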